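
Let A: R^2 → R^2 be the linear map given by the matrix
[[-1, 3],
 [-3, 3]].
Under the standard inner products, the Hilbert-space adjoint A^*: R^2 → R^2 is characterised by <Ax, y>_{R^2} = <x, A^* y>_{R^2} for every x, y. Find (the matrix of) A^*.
A^* = A^T =
[[-1, -3],
 [3, 3]]

For real matrices with standard dot products, the defining identity <Ax, y> = <x, A^* y> gives (Ax)^T y = x^T (A^*) y, i.e. x^T A^T y = x^T (A^*) y. Since this holds for all x, y, we must have A^* = A^T. Therefore
A^* =
[[-1, -3],
 [3, 3]].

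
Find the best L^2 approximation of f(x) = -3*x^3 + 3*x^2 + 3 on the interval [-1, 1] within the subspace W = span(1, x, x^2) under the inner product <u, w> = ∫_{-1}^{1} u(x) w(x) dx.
g(x) = 3*x^2 - 9*x/5 + 3

The best approximation g ∈ W is the orthogonal projection of f onto W. Writing g = a_0 + a_1 x + a_2 x^2, the coefficients solve the normal equations G · a = b where
  G_{ij} = <φ_i, φ_j> and b_i = <f, φ_i>, with φ_0 = 1, φ_1 = x, φ_2 = x^2.
G =
  [2, 0, 2/3]
  [0, 2/3, 0]
  [2/3, 0, 2/5],
b = (8, -6/5, 16/5).
Solving gives a_0 = 3, a_1 = -9/5, a_2 = 3, so
  g(x) = 3*x^2 - 9*x/5 + 3.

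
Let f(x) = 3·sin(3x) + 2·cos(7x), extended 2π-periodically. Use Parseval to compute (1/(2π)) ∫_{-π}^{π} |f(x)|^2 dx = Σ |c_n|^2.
Σ |c_n|^2 = 13/2

Expand |f|^2 and use orthogonality of {sin(nx), cos(mx)} on [-π, π]:
  ∫_{-π}^{π} sin(nx)^2 dx = π, ∫ cos(mx)^2 dx = π, and cross terms integrate to 0.
So ∫_{-π}^{π} f(x)^2 dx = 3^2 · π + 2^2 · π = (9 + 4)π.
Divide by 2π: (9 + 4)/2 = 13/2.
By Parseval, this equals Σ |c_n|^2.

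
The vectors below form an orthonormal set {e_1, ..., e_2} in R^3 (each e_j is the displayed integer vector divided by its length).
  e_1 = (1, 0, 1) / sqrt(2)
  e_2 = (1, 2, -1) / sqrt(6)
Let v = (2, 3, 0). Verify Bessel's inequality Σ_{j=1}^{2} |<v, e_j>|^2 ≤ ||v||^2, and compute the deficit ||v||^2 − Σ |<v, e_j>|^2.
Σ |<v, e_j>|^2 = 38/3; ||v||^2 = 13; deficit = 1/3

Write each e_j = u_j / sqrt(<u_j, u_j>) where u_j is the displayed integer vector. Then <v, e_j> = <v, u_j> / sqrt(<u_j, u_j>), so |<v, e_j>|^2 = <v, u_j>^2 / <u_j, u_j>.
Coefficients: <v, e_1> = 2/sqrt(2), <v, e_2> = 8/sqrt(6).
Square and sum: Σ |<v, e_j>|^2 = 38/3.
Compute ||v||^2 = v·v = 13.
Deficit = 13 − 38/3 = 1/3 ≥ 0, confirming Bessel's inequality. (The deficit equals ||v − Σ <v,e_j> e_j||^2, the squared distance from v to span{e_j}.)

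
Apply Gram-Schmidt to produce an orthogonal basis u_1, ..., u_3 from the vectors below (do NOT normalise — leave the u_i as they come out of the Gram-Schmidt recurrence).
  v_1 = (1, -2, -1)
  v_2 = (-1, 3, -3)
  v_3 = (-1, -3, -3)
Orthogonal basis:
  u_1 = (1, -2, -1)
  u_2 = (-1/3, 5/3, -11/3)
  u_3 = (-108/49, -48/49, -12/49)

Apply the Gram-Schmidt recurrence
  u_1 = v_1
  u_i = v_i − Σ_{j<i} ((v_i · u_j) / (u_j · u_j)) · u_j.

Step by step this gives:
  u_1 = (1, -2, -1)
  u_2 = (-1/3, 5/3, -11/3)
  u_3 = (-108/49, -48/49, -12/49)

Orthogonality check:
  u_2 · u_1 = 0 (should be 0)
  u_3 · u_1 = 0 (should be 0)
  u_3 · u_2 = 0 (should be 0)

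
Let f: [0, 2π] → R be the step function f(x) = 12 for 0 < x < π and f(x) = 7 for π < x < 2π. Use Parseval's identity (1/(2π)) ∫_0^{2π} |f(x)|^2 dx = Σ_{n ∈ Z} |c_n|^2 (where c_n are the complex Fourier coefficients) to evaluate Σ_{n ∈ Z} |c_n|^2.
Σ |c_n|^2 = 193/2

Parseval equates the L^2 energy of f (normalised by 1/(2π)) with the ℓ^2 sum of its Fourier coefficients: (1/(2π)) ∫_0^{2π} |f|^2 = Σ |c_n|^2.
Compute the left side: (1/(2π)) [∫_0^π 12^2 dx + ∫_π^{2π} 7^2 dx] = (1/(2π)) · (144π + 49π) = (144 + 49)/2 = 193/2.
So Σ_{n ∈ Z} |c_n|^2 = 193/2.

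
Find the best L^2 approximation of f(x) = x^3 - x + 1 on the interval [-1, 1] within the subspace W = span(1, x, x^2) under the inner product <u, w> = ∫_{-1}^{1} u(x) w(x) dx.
g(x) = 1 - 2*x/5

The best approximation g ∈ W is the orthogonal projection of f onto W. Writing g = a_0 + a_1 x + a_2 x^2, the coefficients solve the normal equations G · a = b where
  G_{ij} = <φ_i, φ_j> and b_i = <f, φ_i>, with φ_0 = 1, φ_1 = x, φ_2 = x^2.
G =
  [2, 0, 2/3]
  [0, 2/3, 0]
  [2/3, 0, 2/5],
b = (2, -4/15, 2/3).
Solving gives a_0 = 1, a_1 = -2/5, a_2 = 0, so
  g(x) = 1 - 2*x/5.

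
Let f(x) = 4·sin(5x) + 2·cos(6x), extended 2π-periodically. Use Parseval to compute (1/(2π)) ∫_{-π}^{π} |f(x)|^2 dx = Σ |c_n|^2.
Σ |c_n|^2 = 10

Expand |f|^2 and use orthogonality of {sin(nx), cos(mx)} on [-π, π]:
  ∫_{-π}^{π} sin(nx)^2 dx = π, ∫ cos(mx)^2 dx = π, and cross terms integrate to 0.
So ∫_{-π}^{π} f(x)^2 dx = 4^2 · π + 2^2 · π = (16 + 4)π.
Divide by 2π: (16 + 4)/2 = 10.
By Parseval, this equals Σ |c_n|^2.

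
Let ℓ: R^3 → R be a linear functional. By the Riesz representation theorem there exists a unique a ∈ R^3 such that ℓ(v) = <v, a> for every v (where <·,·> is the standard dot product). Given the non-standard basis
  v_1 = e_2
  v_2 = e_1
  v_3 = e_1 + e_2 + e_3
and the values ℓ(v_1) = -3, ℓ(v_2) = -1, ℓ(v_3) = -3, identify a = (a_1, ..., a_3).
a = (-1, -3, 1)

Write a = (a_1, ..., a_3) in the standard basis. For each basis vector v_i, ℓ(v_i) = <v_i, a> is a linear equation in the a_j's. Collect the n equations into a matrix system V a = ℓ, where row i of V is v_i (expressed in the standard basis). Since V is invertible (lower-triangular with 1s on the diagonal, up to permutation), solve by back-substitution:
  V =
[[0, 1, 0],
 [1, 0, 0],
 [1, 1, 1]]
  V a = (-3, -1, -3)
Solving gives a = (-1, -3, 1).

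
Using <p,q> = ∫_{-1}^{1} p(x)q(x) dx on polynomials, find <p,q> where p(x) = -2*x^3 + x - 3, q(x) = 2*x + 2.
<p,q> = -184/15

Expand the product: p(x)·q(x) = -4*x^4 - 4*x^3 + 2*x^2 - 4*x - 6.
∫_{-1}^{1} of each monomial x^k gives [2/(k+1) if k even, 0 if k odd]. Integrating term-by-term (or equivalently evaluating the antiderivative F(x) = -4*x^5/5 - x^4 + 2*x^3/3 - 2*x^2 - 6*x at the endpoints):
  F(1) − F(−1) = -137/15 − (47/15) = -184/15.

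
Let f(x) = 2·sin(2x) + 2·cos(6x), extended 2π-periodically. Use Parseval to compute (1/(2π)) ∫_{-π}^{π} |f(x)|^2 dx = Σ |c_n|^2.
Σ |c_n|^2 = 4

Expand |f|^2 and use orthogonality of {sin(nx), cos(mx)} on [-π, π]:
  ∫_{-π}^{π} sin(nx)^2 dx = π, ∫ cos(mx)^2 dx = π, and cross terms integrate to 0.
So ∫_{-π}^{π} f(x)^2 dx = 2^2 · π + 2^2 · π = (4 + 4)π.
Divide by 2π: (4 + 4)/2 = 4.
By Parseval, this equals Σ |c_n|^2.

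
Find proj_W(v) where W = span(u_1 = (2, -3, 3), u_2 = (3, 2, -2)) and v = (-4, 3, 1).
proj_W(v) = (-4, 1, -1)

Set up U = [u_1 | ... | u_2] ∈ R^(3×2). The projector onto W = col(U) is P = U (U^T U)^(-1) U^T.
Compute U^T U =
  [22, -6]
  [-6, 17],
and U^T v = (-14, -8).
Solve U^T U · c = U^T v for the coefficients: c = (-11/13, -10/13). The projection is proj_W(v) = U c.
Check: (v - proj_W(v)) · u_1 = 0  (should be 0).
Check: (v - proj_W(v)) · u_2 = 0  (should be 0).
Result: proj_W(v) = (-4, 1, -1).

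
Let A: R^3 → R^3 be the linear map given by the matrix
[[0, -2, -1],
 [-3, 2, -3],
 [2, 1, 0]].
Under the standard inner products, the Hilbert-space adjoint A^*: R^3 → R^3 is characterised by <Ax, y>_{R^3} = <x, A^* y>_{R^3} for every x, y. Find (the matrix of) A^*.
A^* = A^T =
[[0, -3, 2],
 [-2, 2, 1],
 [-1, -3, 0]]

For real matrices with standard dot products, the defining identity <Ax, y> = <x, A^* y> gives (Ax)^T y = x^T (A^*) y, i.e. x^T A^T y = x^T (A^*) y. Since this holds for all x, y, we must have A^* = A^T. Therefore
A^* =
[[0, -3, 2],
 [-2, 2, 1],
 [-1, -3, 0]].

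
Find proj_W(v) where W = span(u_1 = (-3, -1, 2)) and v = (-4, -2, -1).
proj_W(v) = (-18/7, -6/7, 12/7)

Set up U = [u_1 | ... | u_1] ∈ R^(3×1). The projector onto W = col(U) is P = U (U^T U)^(-1) U^T.
Compute U^T U =
  [14],
and U^T v = (12).
Solve U^T U · c = U^T v for the coefficients: c = (6/7). The projection is proj_W(v) = U c.
Check: (v - proj_W(v)) · u_1 = 0  (should be 0).
Result: proj_W(v) = (-18/7, -6/7, 12/7).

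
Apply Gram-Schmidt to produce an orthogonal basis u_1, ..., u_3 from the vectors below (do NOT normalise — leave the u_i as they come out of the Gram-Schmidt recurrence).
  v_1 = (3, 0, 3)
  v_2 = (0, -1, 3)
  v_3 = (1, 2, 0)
Orthogonal basis:
  u_1 = (3, 0, 3)
  u_2 = (-3/2, -1, 3/2)
  u_3 = (-5/11, 15/11, 5/11)

Apply the Gram-Schmidt recurrence
  u_1 = v_1
  u_i = v_i − Σ_{j<i} ((v_i · u_j) / (u_j · u_j)) · u_j.

Step by step this gives:
  u_1 = (3, 0, 3)
  u_2 = (-3/2, -1, 3/2)
  u_3 = (-5/11, 15/11, 5/11)

Orthogonality check:
  u_2 · u_1 = 0 (should be 0)
  u_3 · u_1 = 0 (should be 0)
  u_3 · u_2 = 0 (should be 0)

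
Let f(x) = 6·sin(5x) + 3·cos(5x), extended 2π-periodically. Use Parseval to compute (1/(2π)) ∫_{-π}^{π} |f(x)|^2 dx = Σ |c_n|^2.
Σ |c_n|^2 = 45/2

Expand |f|^2 and use orthogonality of {sin(nx), cos(mx)} on [-π, π]:
  ∫_{-π}^{π} sin(nx)^2 dx = π, ∫ cos(mx)^2 dx = π, and cross terms integrate to 0.
So ∫_{-π}^{π} f(x)^2 dx = 6^2 · π + 3^2 · π = (36 + 9)π.
Divide by 2π: (36 + 9)/2 = 45/2.
By Parseval, this equals Σ |c_n|^2.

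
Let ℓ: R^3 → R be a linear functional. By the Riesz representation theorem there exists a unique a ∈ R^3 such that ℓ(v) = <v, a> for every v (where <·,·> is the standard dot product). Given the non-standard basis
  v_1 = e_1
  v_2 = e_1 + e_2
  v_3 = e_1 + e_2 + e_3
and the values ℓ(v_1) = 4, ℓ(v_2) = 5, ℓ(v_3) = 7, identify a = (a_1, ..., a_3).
a = (4, 1, 2)

Write a = (a_1, ..., a_3) in the standard basis. For each basis vector v_i, ℓ(v_i) = <v_i, a> is a linear equation in the a_j's. Collect the n equations into a matrix system V a = ℓ, where row i of V is v_i (expressed in the standard basis). Since V is invertible (lower-triangular with 1s on the diagonal, up to permutation), solve by back-substitution:
  V =
[[1, 0, 0],
 [1, 1, 0],
 [1, 1, 1]]
  V a = (4, 5, 7)
Solving gives a = (4, 1, 2).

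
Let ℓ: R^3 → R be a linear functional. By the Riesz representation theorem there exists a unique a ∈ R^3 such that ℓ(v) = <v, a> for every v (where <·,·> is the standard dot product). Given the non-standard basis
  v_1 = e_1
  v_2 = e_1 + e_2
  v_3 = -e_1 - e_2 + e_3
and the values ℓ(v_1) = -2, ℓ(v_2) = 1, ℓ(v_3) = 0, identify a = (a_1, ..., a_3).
a = (-2, 3, 1)

Write a = (a_1, ..., a_3) in the standard basis. For each basis vector v_i, ℓ(v_i) = <v_i, a> is a linear equation in the a_j's. Collect the n equations into a matrix system V a = ℓ, where row i of V is v_i (expressed in the standard basis). Since V is invertible (lower-triangular with 1s on the diagonal, up to permutation), solve by back-substitution:
  V =
[[1, 0, 0],
 [1, 1, 0],
 [-1, -1, 1]]
  V a = (-2, 1, 0)
Solving gives a = (-2, 3, 1).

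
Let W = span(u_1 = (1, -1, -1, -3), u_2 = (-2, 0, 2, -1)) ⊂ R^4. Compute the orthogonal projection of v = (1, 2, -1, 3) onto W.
proj_W(v) = (98/107, 88/107, -98/107, 357/107)

Set up U = [u_1 | ... | u_2] ∈ R^(4×2). The projector onto W = col(U) is P = U (U^T U)^(-1) U^T.
Compute U^T U =
  [12, -1]
  [-1, 9],
and U^T v = (-9, -7).
Solve U^T U · c = U^T v for the coefficients: c = (-88/107, -93/107). The projection is proj_W(v) = U c.
Check: (v - proj_W(v)) · u_1 = 0  (should be 0).
Check: (v - proj_W(v)) · u_2 = 0  (should be 0).
Result: proj_W(v) = (98/107, 88/107, -98/107, 357/107).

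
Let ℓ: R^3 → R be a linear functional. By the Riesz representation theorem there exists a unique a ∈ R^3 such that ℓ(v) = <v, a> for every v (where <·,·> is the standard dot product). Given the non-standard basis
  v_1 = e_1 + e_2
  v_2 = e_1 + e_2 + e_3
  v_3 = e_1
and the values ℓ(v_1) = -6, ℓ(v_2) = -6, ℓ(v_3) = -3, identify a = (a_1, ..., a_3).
a = (-3, -3, 0)

Write a = (a_1, ..., a_3) in the standard basis. For each basis vector v_i, ℓ(v_i) = <v_i, a> is a linear equation in the a_j's. Collect the n equations into a matrix system V a = ℓ, where row i of V is v_i (expressed in the standard basis). Since V is invertible (lower-triangular with 1s on the diagonal, up to permutation), solve by back-substitution:
  V =
[[1, 1, 0],
 [1, 1, 1],
 [1, 0, 0]]
  V a = (-6, -6, -3)
Solving gives a = (-3, -3, 0).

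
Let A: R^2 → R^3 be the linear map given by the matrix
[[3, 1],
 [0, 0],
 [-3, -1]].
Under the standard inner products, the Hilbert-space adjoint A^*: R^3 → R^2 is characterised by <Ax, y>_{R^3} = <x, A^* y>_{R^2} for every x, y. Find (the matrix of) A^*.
A^* = A^T =
[[3, 0, -3],
 [1, 0, -1]]

For real matrices with standard dot products, the defining identity <Ax, y> = <x, A^* y> gives (Ax)^T y = x^T (A^*) y, i.e. x^T A^T y = x^T (A^*) y. Since this holds for all x, y, we must have A^* = A^T. Therefore
A^* =
[[3, 0, -3],
 [1, 0, -1]].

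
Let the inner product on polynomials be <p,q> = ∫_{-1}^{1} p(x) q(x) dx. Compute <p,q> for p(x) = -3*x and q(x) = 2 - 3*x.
<p,q> = 6

Expand the product: p(x)·q(x) = 9*x^2 - 6*x.
∫_{-1}^{1} of each monomial x^k gives [2/(k+1) if k even, 0 if k odd]. Integrating term-by-term (or equivalently evaluating the antiderivative F(x) = 3*x^3 - 3*x^2 at the endpoints):
  F(1) − F(−1) = 0 − (-6) = 6.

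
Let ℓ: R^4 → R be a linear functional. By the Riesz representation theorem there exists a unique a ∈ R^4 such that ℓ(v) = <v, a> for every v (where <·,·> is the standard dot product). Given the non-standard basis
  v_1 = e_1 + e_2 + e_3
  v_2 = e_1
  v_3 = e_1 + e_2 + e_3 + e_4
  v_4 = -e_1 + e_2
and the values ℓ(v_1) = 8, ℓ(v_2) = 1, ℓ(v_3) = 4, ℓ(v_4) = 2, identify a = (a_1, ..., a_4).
a = (1, 3, 4, -4)

Write a = (a_1, ..., a_4) in the standard basis. For each basis vector v_i, ℓ(v_i) = <v_i, a> is a linear equation in the a_j's. Collect the n equations into a matrix system V a = ℓ, where row i of V is v_i (expressed in the standard basis). Since V is invertible (lower-triangular with 1s on the diagonal, up to permutation), solve by back-substitution:
  V =
[[1, 1, 1, 0],
 [1, 0, 0, 0],
 [1, 1, 1, 1],
 [-1, 1, 0, 0]]
  V a = (8, 1, 4, 2)
Solving gives a = (1, 3, 4, -4).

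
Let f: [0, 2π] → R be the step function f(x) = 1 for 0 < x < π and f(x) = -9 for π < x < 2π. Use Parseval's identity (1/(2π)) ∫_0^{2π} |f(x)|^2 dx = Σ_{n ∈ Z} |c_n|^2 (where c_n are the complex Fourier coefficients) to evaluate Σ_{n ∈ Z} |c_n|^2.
Σ |c_n|^2 = 41

Parseval equates the L^2 energy of f (normalised by 1/(2π)) with the ℓ^2 sum of its Fourier coefficients: (1/(2π)) ∫_0^{2π} |f|^2 = Σ |c_n|^2.
Compute the left side: (1/(2π)) [∫_0^π 1^2 dx + ∫_π^{2π} (-9)^2 dx] = (1/(2π)) · (1π + 81π) = (1 + 81)/2 = 41.
So Σ_{n ∈ Z} |c_n|^2 = 41.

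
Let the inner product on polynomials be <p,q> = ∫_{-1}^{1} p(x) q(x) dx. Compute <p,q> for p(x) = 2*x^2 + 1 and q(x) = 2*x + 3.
<p,q> = 10

Expand the product: p(x)·q(x) = 4*x^3 + 6*x^2 + 2*x + 3.
∫_{-1}^{1} of each monomial x^k gives [2/(k+1) if k even, 0 if k odd]. Integrating term-by-term (or equivalently evaluating the antiderivative F(x) = x^4 + 2*x^3 + x^2 + 3*x at the endpoints):
  F(1) − F(−1) = 7 − (-3) = 10.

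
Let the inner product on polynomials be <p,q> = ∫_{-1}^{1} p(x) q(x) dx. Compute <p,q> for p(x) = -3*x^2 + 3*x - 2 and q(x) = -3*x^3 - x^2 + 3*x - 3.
<p,q> = 344/15

Expand the product: p(x)·q(x) = 9*x^5 - 6*x^4 - 6*x^3 + 20*x^2 - 15*x + 6.
∫_{-1}^{1} of each monomial x^k gives [2/(k+1) if k even, 0 if k odd]. Integrating term-by-term (or equivalently evaluating the antiderivative F(x) = 3*x^6/2 - 6*x^5/5 - 3*x^4/2 + 20*x^3/3 - 15*x^2/2 + 6*x at the endpoints):
  F(1) − F(−1) = 119/30 − (-569/30) = 344/15.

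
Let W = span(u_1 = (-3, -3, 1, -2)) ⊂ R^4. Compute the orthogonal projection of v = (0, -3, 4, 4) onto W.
proj_W(v) = (-15/23, -15/23, 5/23, -10/23)

Set up U = [u_1 | ... | u_1] ∈ R^(4×1). The projector onto W = col(U) is P = U (U^T U)^(-1) U^T.
Compute U^T U =
  [23],
and U^T v = (5).
Solve U^T U · c = U^T v for the coefficients: c = (5/23). The projection is proj_W(v) = U c.
Check: (v - proj_W(v)) · u_1 = 0  (should be 0).
Result: proj_W(v) = (-15/23, -15/23, 5/23, -10/23).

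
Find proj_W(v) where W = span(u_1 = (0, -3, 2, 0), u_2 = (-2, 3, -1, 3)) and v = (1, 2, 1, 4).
proj_W(v) = (-151/89, 117/89, -5/178, 453/178)

Set up U = [u_1 | ... | u_2] ∈ R^(4×2). The projector onto W = col(U) is P = U (U^T U)^(-1) U^T.
Compute U^T U =
  [13, -11]
  [-11, 23],
and U^T v = (-4, 15).
Solve U^T U · c = U^T v for the coefficients: c = (73/178, 151/178). The projection is proj_W(v) = U c.
Check: (v - proj_W(v)) · u_1 = 0  (should be 0).
Check: (v - proj_W(v)) · u_2 = 0  (should be 0).
Result: proj_W(v) = (-151/89, 117/89, -5/178, 453/178).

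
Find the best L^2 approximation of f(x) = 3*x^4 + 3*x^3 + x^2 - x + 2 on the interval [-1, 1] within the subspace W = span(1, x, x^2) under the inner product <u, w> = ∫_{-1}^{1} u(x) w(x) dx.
g(x) = 25*x^2/7 + 4*x/5 + 61/35

The best approximation g ∈ W is the orthogonal projection of f onto W. Writing g = a_0 + a_1 x + a_2 x^2, the coefficients solve the normal equations G · a = b where
  G_{ij} = <φ_i, φ_j> and b_i = <f, φ_i>, with φ_0 = 1, φ_1 = x, φ_2 = x^2.
G =
  [2, 0, 2/3]
  [0, 2/3, 0]
  [2/3, 0, 2/5],
b = (88/15, 8/15, 272/105).
Solving gives a_0 = 61/35, a_1 = 4/5, a_2 = 25/7, so
  g(x) = 25*x^2/7 + 4*x/5 + 61/35.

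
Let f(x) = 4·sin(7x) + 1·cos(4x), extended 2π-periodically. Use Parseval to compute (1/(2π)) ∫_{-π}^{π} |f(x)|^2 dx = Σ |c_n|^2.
Σ |c_n|^2 = 17/2

Expand |f|^2 and use orthogonality of {sin(nx), cos(mx)} on [-π, π]:
  ∫_{-π}^{π} sin(nx)^2 dx = π, ∫ cos(mx)^2 dx = π, and cross terms integrate to 0.
So ∫_{-π}^{π} f(x)^2 dx = 4^2 · π + 1^2 · π = (16 + 1)π.
Divide by 2π: (16 + 1)/2 = 17/2.
By Parseval, this equals Σ |c_n|^2.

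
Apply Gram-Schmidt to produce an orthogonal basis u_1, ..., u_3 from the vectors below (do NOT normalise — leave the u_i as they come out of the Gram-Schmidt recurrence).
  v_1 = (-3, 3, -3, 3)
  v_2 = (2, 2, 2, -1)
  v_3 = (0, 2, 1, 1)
Orthogonal basis:
  u_1 = (-3, 3, -3, 3)
  u_2 = (5/4, 11/4, 5/4, -1/4)
  u_3 = (-11/43, -7/43, 32/43, 28/43)

Apply the Gram-Schmidt recurrence
  u_1 = v_1
  u_i = v_i − Σ_{j<i} ((v_i · u_j) / (u_j · u_j)) · u_j.

Step by step this gives:
  u_1 = (-3, 3, -3, 3)
  u_2 = (5/4, 11/4, 5/4, -1/4)
  u_3 = (-11/43, -7/43, 32/43, 28/43)

Orthogonality check:
  u_2 · u_1 = 0 (should be 0)
  u_3 · u_1 = 0 (should be 0)
  u_3 · u_2 = 0 (should be 0)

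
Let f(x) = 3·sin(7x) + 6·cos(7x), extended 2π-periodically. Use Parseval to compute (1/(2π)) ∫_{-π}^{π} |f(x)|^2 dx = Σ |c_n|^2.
Σ |c_n|^2 = 45/2

Expand |f|^2 and use orthogonality of {sin(nx), cos(mx)} on [-π, π]:
  ∫_{-π}^{π} sin(nx)^2 dx = π, ∫ cos(mx)^2 dx = π, and cross terms integrate to 0.
So ∫_{-π}^{π} f(x)^2 dx = 3^2 · π + 6^2 · π = (9 + 36)π.
Divide by 2π: (9 + 36)/2 = 45/2.
By Parseval, this equals Σ |c_n|^2.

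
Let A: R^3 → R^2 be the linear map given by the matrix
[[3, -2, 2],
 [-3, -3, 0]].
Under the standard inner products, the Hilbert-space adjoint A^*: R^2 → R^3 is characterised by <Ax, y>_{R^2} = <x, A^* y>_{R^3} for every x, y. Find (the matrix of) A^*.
A^* = A^T =
[[3, -3],
 [-2, -3],
 [2, 0]]

For real matrices with standard dot products, the defining identity <Ax, y> = <x, A^* y> gives (Ax)^T y = x^T (A^*) y, i.e. x^T A^T y = x^T (A^*) y. Since this holds for all x, y, we must have A^* = A^T. Therefore
A^* =
[[3, -3],
 [-2, -3],
 [2, 0]].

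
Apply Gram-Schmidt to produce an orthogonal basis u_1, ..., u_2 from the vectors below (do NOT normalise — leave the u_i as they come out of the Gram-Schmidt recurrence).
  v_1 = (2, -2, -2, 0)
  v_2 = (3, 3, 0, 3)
Orthogonal basis:
  u_1 = (2, -2, -2, 0)
  u_2 = (3, 3, 0, 3)

Apply the Gram-Schmidt recurrence
  u_1 = v_1
  u_i = v_i − Σ_{j<i} ((v_i · u_j) / (u_j · u_j)) · u_j.

Step by step this gives:
  u_1 = (2, -2, -2, 0)
  u_2 = (3, 3, 0, 3)

Orthogonality check:
  u_2 · u_1 = 0 (should be 0)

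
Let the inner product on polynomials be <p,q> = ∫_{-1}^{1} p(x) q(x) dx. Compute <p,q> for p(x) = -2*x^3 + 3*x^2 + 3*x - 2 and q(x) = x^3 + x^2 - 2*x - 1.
<p,q> = 2/21

Expand the product: p(x)·q(x) = -2*x^6 + x^5 + 10*x^4 - 3*x^3 - 11*x^2 + x + 2.
∫_{-1}^{1} of each monomial x^k gives [2/(k+1) if k even, 0 if k odd]. Integrating term-by-term (or equivalently evaluating the antiderivative F(x) = -2*x^7/7 + x^6/6 + 2*x^5 - 3*x^4/4 - 11*x^3/3 + x^2/2 + 2*x at the endpoints):
  F(1) − F(−1) = -1/28 − (-11/84) = 2/21.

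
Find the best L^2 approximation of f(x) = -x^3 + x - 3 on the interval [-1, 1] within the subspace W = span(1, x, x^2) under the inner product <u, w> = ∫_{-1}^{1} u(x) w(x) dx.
g(x) = 2*x/5 - 3

The best approximation g ∈ W is the orthogonal projection of f onto W. Writing g = a_0 + a_1 x + a_2 x^2, the coefficients solve the normal equations G · a = b where
  G_{ij} = <φ_i, φ_j> and b_i = <f, φ_i>, with φ_0 = 1, φ_1 = x, φ_2 = x^2.
G =
  [2, 0, 2/3]
  [0, 2/3, 0]
  [2/3, 0, 2/5],
b = (-6, 4/15, -2).
Solving gives a_0 = -3, a_1 = 2/5, a_2 = 0, so
  g(x) = 2*x/5 - 3.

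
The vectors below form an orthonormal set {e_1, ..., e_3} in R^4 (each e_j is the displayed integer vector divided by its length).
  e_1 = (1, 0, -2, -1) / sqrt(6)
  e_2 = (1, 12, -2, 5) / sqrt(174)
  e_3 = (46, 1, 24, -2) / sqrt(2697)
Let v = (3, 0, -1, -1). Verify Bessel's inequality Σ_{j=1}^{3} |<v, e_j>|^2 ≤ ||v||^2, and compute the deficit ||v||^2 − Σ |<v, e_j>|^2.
Σ |<v, e_j>|^2 = 1022/93; ||v||^2 = 11; deficit = 1/93

Write each e_j = u_j / sqrt(<u_j, u_j>) where u_j is the displayed integer vector. Then <v, e_j> = <v, u_j> / sqrt(<u_j, u_j>), so |<v, e_j>|^2 = <v, u_j>^2 / <u_j, u_j>.
Coefficients: <v, e_1> = 6/sqrt(6), <v, e_2> = 0/sqrt(174), <v, e_3> = 116/sqrt(2697).
Square and sum: Σ |<v, e_j>|^2 = 1022/93.
Compute ||v||^2 = v·v = 11.
Deficit = 11 − 1022/93 = 1/93 ≥ 0, confirming Bessel's inequality. (The deficit equals ||v − Σ <v,e_j> e_j||^2, the squared distance from v to span{e_j}.)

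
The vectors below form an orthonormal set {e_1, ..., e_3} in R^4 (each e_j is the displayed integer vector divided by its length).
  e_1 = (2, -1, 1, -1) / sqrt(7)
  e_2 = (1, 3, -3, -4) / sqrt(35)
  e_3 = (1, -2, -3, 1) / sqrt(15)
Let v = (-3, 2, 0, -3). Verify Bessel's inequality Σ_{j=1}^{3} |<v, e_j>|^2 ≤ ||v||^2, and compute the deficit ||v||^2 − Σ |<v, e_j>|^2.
Σ |<v, e_j>|^2 = 50/3; ||v||^2 = 22; deficit = 16/3

Write each e_j = u_j / sqrt(<u_j, u_j>) where u_j is the displayed integer vector. Then <v, e_j> = <v, u_j> / sqrt(<u_j, u_j>), so |<v, e_j>|^2 = <v, u_j>^2 / <u_j, u_j>.
Coefficients: <v, e_1> = -5/sqrt(7), <v, e_2> = 15/sqrt(35), <v, e_3> = -10/sqrt(15).
Square and sum: Σ |<v, e_j>|^2 = 50/3.
Compute ||v||^2 = v·v = 22.
Deficit = 22 − 50/3 = 16/3 ≥ 0, confirming Bessel's inequality. (The deficit equals ||v − Σ <v,e_j> e_j||^2, the squared distance from v to span{e_j}.)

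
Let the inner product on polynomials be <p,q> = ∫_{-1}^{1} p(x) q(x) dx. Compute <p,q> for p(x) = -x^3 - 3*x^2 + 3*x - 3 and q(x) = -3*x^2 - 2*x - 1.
<p,q> = 72/5

Expand the product: p(x)·q(x) = 3*x^5 + 11*x^4 - 2*x^3 + 6*x^2 + 3*x + 3.
∫_{-1}^{1} of each monomial x^k gives [2/(k+1) if k even, 0 if k odd]. Integrating term-by-term (or equivalently evaluating the antiderivative F(x) = x^6/2 + 11*x^5/5 - x^4/2 + 2*x^3 + 3*x^2/2 + 3*x at the endpoints):
  F(1) − F(−1) = 87/10 − (-57/10) = 72/5.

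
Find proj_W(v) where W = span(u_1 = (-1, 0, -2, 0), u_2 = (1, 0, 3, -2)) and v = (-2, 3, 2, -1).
proj_W(v) = (2/21, 0, 20/21, -32/21)

Set up U = [u_1 | ... | u_2] ∈ R^(4×2). The projector onto W = col(U) is P = U (U^T U)^(-1) U^T.
Compute U^T U =
  [5, -7]
  [-7, 14],
and U^T v = (-2, 6).
Solve U^T U · c = U^T v for the coefficients: c = (2/3, 16/21). The projection is proj_W(v) = U c.
Check: (v - proj_W(v)) · u_1 = 0  (should be 0).
Check: (v - proj_W(v)) · u_2 = 0  (should be 0).
Result: proj_W(v) = (2/21, 0, 20/21, -32/21).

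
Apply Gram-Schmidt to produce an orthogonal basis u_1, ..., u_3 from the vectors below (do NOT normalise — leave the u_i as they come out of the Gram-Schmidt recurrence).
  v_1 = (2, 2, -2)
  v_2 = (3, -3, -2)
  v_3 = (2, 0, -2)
Orthogonal basis:
  u_1 = (2, 2, -2)
  u_2 = (7/3, -11/3, -4/3)
  u_3 = (-5/31, -1/31, -6/31)

Apply the Gram-Schmidt recurrence
  u_1 = v_1
  u_i = v_i − Σ_{j<i} ((v_i · u_j) / (u_j · u_j)) · u_j.

Step by step this gives:
  u_1 = (2, 2, -2)
  u_2 = (7/3, -11/3, -4/3)
  u_3 = (-5/31, -1/31, -6/31)

Orthogonality check:
  u_2 · u_1 = 0 (should be 0)
  u_3 · u_1 = 0 (should be 0)
  u_3 · u_2 = 0 (should be 0)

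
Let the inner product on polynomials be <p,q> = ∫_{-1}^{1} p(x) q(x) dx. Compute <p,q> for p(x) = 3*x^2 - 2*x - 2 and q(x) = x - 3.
<p,q> = 14/3

Expand the product: p(x)·q(x) = 3*x^3 - 11*x^2 + 4*x + 6.
∫_{-1}^{1} of each monomial x^k gives [2/(k+1) if k even, 0 if k odd]. Integrating term-by-term (or equivalently evaluating the antiderivative F(x) = 3*x^4/4 - 11*x^3/3 + 2*x^2 + 6*x at the endpoints):
  F(1) − F(−1) = 61/12 − (5/12) = 14/3.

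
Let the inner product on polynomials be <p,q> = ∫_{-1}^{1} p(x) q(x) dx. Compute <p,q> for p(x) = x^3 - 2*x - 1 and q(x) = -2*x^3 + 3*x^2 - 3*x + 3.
<p,q> = -146/35

Expand the product: p(x)·q(x) = -2*x^6 + 3*x^5 + x^4 - x^3 + 3*x^2 - 3*x - 3.
∫_{-1}^{1} of each monomial x^k gives [2/(k+1) if k even, 0 if k odd]. Integrating term-by-term (or equivalently evaluating the antiderivative F(x) = -2*x^7/7 + x^6/2 + x^5/5 - x^4/4 + x^3 - 3*x^2/2 - 3*x at the endpoints):
  F(1) − F(−1) = -467/140 − (117/140) = -146/35.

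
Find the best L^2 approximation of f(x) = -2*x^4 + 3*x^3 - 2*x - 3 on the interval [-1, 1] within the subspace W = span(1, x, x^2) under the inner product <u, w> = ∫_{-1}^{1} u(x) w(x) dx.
g(x) = -12*x^2/7 - x/5 - 99/35

The best approximation g ∈ W is the orthogonal projection of f onto W. Writing g = a_0 + a_1 x + a_2 x^2, the coefficients solve the normal equations G · a = b where
  G_{ij} = <φ_i, φ_j> and b_i = <f, φ_i>, with φ_0 = 1, φ_1 = x, φ_2 = x^2.
G =
  [2, 0, 2/3]
  [0, 2/3, 0]
  [2/3, 0, 2/5],
b = (-34/5, -2/15, -18/7).
Solving gives a_0 = -99/35, a_1 = -1/5, a_2 = -12/7, so
  g(x) = -12*x^2/7 - x/5 - 99/35.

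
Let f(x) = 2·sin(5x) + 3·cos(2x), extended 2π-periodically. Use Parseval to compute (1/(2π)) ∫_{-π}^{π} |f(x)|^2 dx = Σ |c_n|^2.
Σ |c_n|^2 = 13/2

Expand |f|^2 and use orthogonality of {sin(nx), cos(mx)} on [-π, π]:
  ∫_{-π}^{π} sin(nx)^2 dx = π, ∫ cos(mx)^2 dx = π, and cross terms integrate to 0.
So ∫_{-π}^{π} f(x)^2 dx = 2^2 · π + 3^2 · π = (4 + 9)π.
Divide by 2π: (4 + 9)/2 = 13/2.
By Parseval, this equals Σ |c_n|^2.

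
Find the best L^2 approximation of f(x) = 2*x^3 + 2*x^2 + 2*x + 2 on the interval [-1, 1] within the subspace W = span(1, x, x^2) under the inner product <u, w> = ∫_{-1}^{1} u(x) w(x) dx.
g(x) = 2*x^2 + 16*x/5 + 2

The best approximation g ∈ W is the orthogonal projection of f onto W. Writing g = a_0 + a_1 x + a_2 x^2, the coefficients solve the normal equations G · a = b where
  G_{ij} = <φ_i, φ_j> and b_i = <f, φ_i>, with φ_0 = 1, φ_1 = x, φ_2 = x^2.
G =
  [2, 0, 2/3]
  [0, 2/3, 0]
  [2/3, 0, 2/5],
b = (16/3, 32/15, 32/15).
Solving gives a_0 = 2, a_1 = 16/5, a_2 = 2, so
  g(x) = 2*x^2 + 16*x/5 + 2.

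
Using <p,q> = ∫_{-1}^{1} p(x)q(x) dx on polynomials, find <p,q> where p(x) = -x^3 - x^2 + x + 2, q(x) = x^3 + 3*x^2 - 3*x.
<p,q> = 74/35

Expand the product: p(x)·q(x) = -x^6 - 4*x^5 + x^4 + 8*x^3 + 3*x^2 - 6*x.
∫_{-1}^{1} of each monomial x^k gives [2/(k+1) if k even, 0 if k odd]. Integrating term-by-term (or equivalently evaluating the antiderivative F(x) = -x^7/7 - 2*x^6/3 + x^5/5 + 2*x^4 + x^3 - 3*x^2 at the endpoints):
  F(1) − F(−1) = -64/105 − (-286/105) = 74/35.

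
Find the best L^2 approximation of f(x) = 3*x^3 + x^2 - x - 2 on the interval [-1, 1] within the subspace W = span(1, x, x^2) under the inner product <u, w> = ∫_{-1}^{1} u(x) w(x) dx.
g(x) = x^2 + 4*x/5 - 2

The best approximation g ∈ W is the orthogonal projection of f onto W. Writing g = a_0 + a_1 x + a_2 x^2, the coefficients solve the normal equations G · a = b where
  G_{ij} = <φ_i, φ_j> and b_i = <f, φ_i>, with φ_0 = 1, φ_1 = x, φ_2 = x^2.
G =
  [2, 0, 2/3]
  [0, 2/3, 0]
  [2/3, 0, 2/5],
b = (-10/3, 8/15, -14/15).
Solving gives a_0 = -2, a_1 = 4/5, a_2 = 1, so
  g(x) = x^2 + 4*x/5 - 2.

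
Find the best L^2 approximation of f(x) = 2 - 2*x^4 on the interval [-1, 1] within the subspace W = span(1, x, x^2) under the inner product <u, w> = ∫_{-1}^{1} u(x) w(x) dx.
g(x) = 76/35 - 12*x^2/7

The best approximation g ∈ W is the orthogonal projection of f onto W. Writing g = a_0 + a_1 x + a_2 x^2, the coefficients solve the normal equations G · a = b where
  G_{ij} = <φ_i, φ_j> and b_i = <f, φ_i>, with φ_0 = 1, φ_1 = x, φ_2 = x^2.
G =
  [2, 0, 2/3]
  [0, 2/3, 0]
  [2/3, 0, 2/5],
b = (16/5, 0, 16/21).
Solving gives a_0 = 76/35, a_1 = 0, a_2 = -12/7, so
  g(x) = 76/35 - 12*x^2/7.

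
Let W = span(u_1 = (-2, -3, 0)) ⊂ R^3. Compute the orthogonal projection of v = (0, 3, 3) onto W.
proj_W(v) = (18/13, 27/13, 0)

Set up U = [u_1 | ... | u_1] ∈ R^(3×1). The projector onto W = col(U) is P = U (U^T U)^(-1) U^T.
Compute U^T U =
  [13],
and U^T v = (-9).
Solve U^T U · c = U^T v for the coefficients: c = (-9/13). The projection is proj_W(v) = U c.
Check: (v - proj_W(v)) · u_1 = 0  (should be 0).
Result: proj_W(v) = (18/13, 27/13, 0).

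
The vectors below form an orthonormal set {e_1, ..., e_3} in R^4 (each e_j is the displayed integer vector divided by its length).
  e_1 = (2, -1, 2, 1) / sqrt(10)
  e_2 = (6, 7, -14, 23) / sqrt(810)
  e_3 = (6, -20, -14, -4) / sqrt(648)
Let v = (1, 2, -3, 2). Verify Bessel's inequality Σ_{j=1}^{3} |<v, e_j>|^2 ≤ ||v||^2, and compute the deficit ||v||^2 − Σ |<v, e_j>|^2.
Σ |<v, e_j>|^2 = 16; ||v||^2 = 18; deficit = 2

Write each e_j = u_j / sqrt(<u_j, u_j>) where u_j is the displayed integer vector. Then <v, e_j> = <v, u_j> / sqrt(<u_j, u_j>), so |<v, e_j>|^2 = <v, u_j>^2 / <u_j, u_j>.
Coefficients: <v, e_1> = -4/sqrt(10), <v, e_2> = 108/sqrt(810), <v, e_3> = 0/sqrt(648).
Square and sum: Σ |<v, e_j>|^2 = 16.
Compute ||v||^2 = v·v = 18.
Deficit = 18 − 16 = 2 ≥ 0, confirming Bessel's inequality. (The deficit equals ||v − Σ <v,e_j> e_j||^2, the squared distance from v to span{e_j}.)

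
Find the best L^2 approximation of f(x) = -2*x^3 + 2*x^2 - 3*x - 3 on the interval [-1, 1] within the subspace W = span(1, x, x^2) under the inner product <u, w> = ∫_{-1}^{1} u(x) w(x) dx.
g(x) = 2*x^2 - 21*x/5 - 3

The best approximation g ∈ W is the orthogonal projection of f onto W. Writing g = a_0 + a_1 x + a_2 x^2, the coefficients solve the normal equations G · a = b where
  G_{ij} = <φ_i, φ_j> and b_i = <f, φ_i>, with φ_0 = 1, φ_1 = x, φ_2 = x^2.
G =
  [2, 0, 2/3]
  [0, 2/3, 0]
  [2/3, 0, 2/5],
b = (-14/3, -14/5, -6/5).
Solving gives a_0 = -3, a_1 = -21/5, a_2 = 2, so
  g(x) = 2*x^2 - 21*x/5 - 3.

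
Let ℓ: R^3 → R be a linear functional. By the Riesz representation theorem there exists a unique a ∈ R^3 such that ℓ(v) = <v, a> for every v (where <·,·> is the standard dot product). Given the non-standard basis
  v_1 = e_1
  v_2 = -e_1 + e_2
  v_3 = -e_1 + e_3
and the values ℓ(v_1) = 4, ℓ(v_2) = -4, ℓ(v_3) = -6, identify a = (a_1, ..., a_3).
a = (4, 0, -2)

Write a = (a_1, ..., a_3) in the standard basis. For each basis vector v_i, ℓ(v_i) = <v_i, a> is a linear equation in the a_j's. Collect the n equations into a matrix system V a = ℓ, where row i of V is v_i (expressed in the standard basis). Since V is invertible (lower-triangular with 1s on the diagonal, up to permutation), solve by back-substitution:
  V =
[[1, 0, 0],
 [-1, 1, 0],
 [-1, 0, 1]]
  V a = (4, -4, -6)
Solving gives a = (4, 0, -2).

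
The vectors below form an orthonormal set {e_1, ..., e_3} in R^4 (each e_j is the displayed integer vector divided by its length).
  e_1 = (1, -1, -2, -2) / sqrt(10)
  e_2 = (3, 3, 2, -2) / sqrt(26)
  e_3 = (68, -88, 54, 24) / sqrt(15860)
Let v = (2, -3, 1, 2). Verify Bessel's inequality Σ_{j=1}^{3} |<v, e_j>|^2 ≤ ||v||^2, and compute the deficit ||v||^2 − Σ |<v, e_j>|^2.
Σ |<v, e_j>|^2 = 1034/61; ||v||^2 = 18; deficit = 64/61

Write each e_j = u_j / sqrt(<u_j, u_j>) where u_j is the displayed integer vector. Then <v, e_j> = <v, u_j> / sqrt(<u_j, u_j>), so |<v, e_j>|^2 = <v, u_j>^2 / <u_j, u_j>.
Coefficients: <v, e_1> = -1/sqrt(10), <v, e_2> = -5/sqrt(26), <v, e_3> = 502/sqrt(15860).
Square and sum: Σ |<v, e_j>|^2 = 1034/61.
Compute ||v||^2 = v·v = 18.
Deficit = 18 − 1034/61 = 64/61 ≥ 0, confirming Bessel's inequality. (The deficit equals ||v − Σ <v,e_j> e_j||^2, the squared distance from v to span{e_j}.)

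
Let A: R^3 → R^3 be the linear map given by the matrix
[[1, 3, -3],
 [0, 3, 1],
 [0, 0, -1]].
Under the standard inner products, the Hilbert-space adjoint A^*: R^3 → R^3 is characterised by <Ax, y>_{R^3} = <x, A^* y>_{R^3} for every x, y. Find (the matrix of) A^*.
A^* = A^T =
[[1, 0, 0],
 [3, 3, 0],
 [-3, 1, -1]]

For real matrices with standard dot products, the defining identity <Ax, y> = <x, A^* y> gives (Ax)^T y = x^T (A^*) y, i.e. x^T A^T y = x^T (A^*) y. Since this holds for all x, y, we must have A^* = A^T. Therefore
A^* =
[[1, 0, 0],
 [3, 3, 0],
 [-3, 1, -1]].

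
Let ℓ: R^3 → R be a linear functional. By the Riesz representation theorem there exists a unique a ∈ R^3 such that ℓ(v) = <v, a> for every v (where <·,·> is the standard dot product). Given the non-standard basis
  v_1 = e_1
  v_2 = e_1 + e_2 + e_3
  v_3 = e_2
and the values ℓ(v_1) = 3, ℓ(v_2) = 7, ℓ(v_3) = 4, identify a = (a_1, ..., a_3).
a = (3, 4, 0)

Write a = (a_1, ..., a_3) in the standard basis. For each basis vector v_i, ℓ(v_i) = <v_i, a> is a linear equation in the a_j's. Collect the n equations into a matrix system V a = ℓ, where row i of V is v_i (expressed in the standard basis). Since V is invertible (lower-triangular with 1s on the diagonal, up to permutation), solve by back-substitution:
  V =
[[1, 0, 0],
 [1, 1, 1],
 [0, 1, 0]]
  V a = (3, 7, 4)
Solving gives a = (3, 4, 0).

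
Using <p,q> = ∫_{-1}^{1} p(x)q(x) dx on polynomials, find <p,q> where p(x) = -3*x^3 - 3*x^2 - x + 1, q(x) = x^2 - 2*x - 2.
<p,q> = 16/5

Expand the product: p(x)·q(x) = -3*x^5 + 3*x^4 + 11*x^3 + 9*x^2 - 2.
∫_{-1}^{1} of each monomial x^k gives [2/(k+1) if k even, 0 if k odd]. Integrating term-by-term (or equivalently evaluating the antiderivative F(x) = -x^6/2 + 3*x^5/5 + 11*x^4/4 + 3*x^3 - 2*x at the endpoints):
  F(1) − F(−1) = 77/20 − (13/20) = 16/5.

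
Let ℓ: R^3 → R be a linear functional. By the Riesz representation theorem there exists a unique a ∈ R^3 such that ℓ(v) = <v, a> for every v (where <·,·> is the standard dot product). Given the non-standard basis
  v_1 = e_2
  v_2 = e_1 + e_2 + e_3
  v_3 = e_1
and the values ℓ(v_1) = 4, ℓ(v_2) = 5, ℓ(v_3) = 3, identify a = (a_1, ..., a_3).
a = (3, 4, -2)

Write a = (a_1, ..., a_3) in the standard basis. For each basis vector v_i, ℓ(v_i) = <v_i, a> is a linear equation in the a_j's. Collect the n equations into a matrix system V a = ℓ, where row i of V is v_i (expressed in the standard basis). Since V is invertible (lower-triangular with 1s on the diagonal, up to permutation), solve by back-substitution:
  V =
[[0, 1, 0],
 [1, 1, 1],
 [1, 0, 0]]
  V a = (4, 5, 3)
Solving gives a = (3, 4, -2).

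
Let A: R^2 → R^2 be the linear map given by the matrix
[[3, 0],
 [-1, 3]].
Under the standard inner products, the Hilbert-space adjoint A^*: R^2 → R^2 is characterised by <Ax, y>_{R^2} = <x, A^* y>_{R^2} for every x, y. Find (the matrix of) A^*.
A^* = A^T =
[[3, -1],
 [0, 3]]

For real matrices with standard dot products, the defining identity <Ax, y> = <x, A^* y> gives (Ax)^T y = x^T (A^*) y, i.e. x^T A^T y = x^T (A^*) y. Since this holds for all x, y, we must have A^* = A^T. Therefore
A^* =
[[3, -1],
 [0, 3]].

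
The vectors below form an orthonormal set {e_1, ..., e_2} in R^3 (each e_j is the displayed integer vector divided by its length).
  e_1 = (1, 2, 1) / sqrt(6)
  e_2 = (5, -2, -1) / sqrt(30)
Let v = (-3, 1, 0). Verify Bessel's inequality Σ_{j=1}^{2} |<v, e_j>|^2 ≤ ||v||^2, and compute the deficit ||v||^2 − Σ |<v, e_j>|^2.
Σ |<v, e_j>|^2 = 49/5; ||v||^2 = 10; deficit = 1/5

Write each e_j = u_j / sqrt(<u_j, u_j>) where u_j is the displayed integer vector. Then <v, e_j> = <v, u_j> / sqrt(<u_j, u_j>), so |<v, e_j>|^2 = <v, u_j>^2 / <u_j, u_j>.
Coefficients: <v, e_1> = -1/sqrt(6), <v, e_2> = -17/sqrt(30).
Square and sum: Σ |<v, e_j>|^2 = 49/5.
Compute ||v||^2 = v·v = 10.
Deficit = 10 − 49/5 = 1/5 ≥ 0, confirming Bessel's inequality. (The deficit equals ||v − Σ <v,e_j> e_j||^2, the squared distance from v to span{e_j}.)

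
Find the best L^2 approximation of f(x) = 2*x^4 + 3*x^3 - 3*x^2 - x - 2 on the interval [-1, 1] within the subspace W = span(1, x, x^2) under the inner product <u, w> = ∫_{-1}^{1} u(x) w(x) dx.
g(x) = -9*x^2/7 + 4*x/5 - 76/35

The best approximation g ∈ W is the orthogonal projection of f onto W. Writing g = a_0 + a_1 x + a_2 x^2, the coefficients solve the normal equations G · a = b where
  G_{ij} = <φ_i, φ_j> and b_i = <f, φ_i>, with φ_0 = 1, φ_1 = x, φ_2 = x^2.
G =
  [2, 0, 2/3]
  [0, 2/3, 0]
  [2/3, 0, 2/5],
b = (-26/5, 8/15, -206/105).
Solving gives a_0 = -76/35, a_1 = 4/5, a_2 = -9/7, so
  g(x) = -9*x^2/7 + 4*x/5 - 76/35.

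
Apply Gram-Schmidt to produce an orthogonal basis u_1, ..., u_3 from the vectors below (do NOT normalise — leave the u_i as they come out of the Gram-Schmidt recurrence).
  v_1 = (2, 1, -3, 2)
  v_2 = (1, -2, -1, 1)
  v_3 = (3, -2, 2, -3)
Orthogonal basis:
  u_1 = (2, 1, -3, 2)
  u_2 = (4/9, -41/18, -1/6, 4/9)
  u_3 = (359/101, 16/101, 80/101, -247/101)

Apply the Gram-Schmidt recurrence
  u_1 = v_1
  u_i = v_i − Σ_{j<i} ((v_i · u_j) / (u_j · u_j)) · u_j.

Step by step this gives:
  u_1 = (2, 1, -3, 2)
  u_2 = (4/9, -41/18, -1/6, 4/9)
  u_3 = (359/101, 16/101, 80/101, -247/101)

Orthogonality check:
  u_2 · u_1 = 0 (should be 0)
  u_3 · u_1 = 0 (should be 0)
  u_3 · u_2 = 0 (should be 0)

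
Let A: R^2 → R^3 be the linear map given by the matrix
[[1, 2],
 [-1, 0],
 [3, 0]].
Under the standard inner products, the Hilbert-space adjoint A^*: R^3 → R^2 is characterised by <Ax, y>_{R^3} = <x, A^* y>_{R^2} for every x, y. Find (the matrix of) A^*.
A^* = A^T =
[[1, -1, 3],
 [2, 0, 0]]

For real matrices with standard dot products, the defining identity <Ax, y> = <x, A^* y> gives (Ax)^T y = x^T (A^*) y, i.e. x^T A^T y = x^T (A^*) y. Since this holds for all x, y, we must have A^* = A^T. Therefore
A^* =
[[1, -1, 3],
 [2, 0, 0]].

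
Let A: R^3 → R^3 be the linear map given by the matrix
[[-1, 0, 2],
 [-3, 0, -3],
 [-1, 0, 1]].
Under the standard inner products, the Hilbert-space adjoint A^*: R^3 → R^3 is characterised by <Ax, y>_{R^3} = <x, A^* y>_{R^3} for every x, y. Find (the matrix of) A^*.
A^* = A^T =
[[-1, -3, -1],
 [0, 0, 0],
 [2, -3, 1]]

For real matrices with standard dot products, the defining identity <Ax, y> = <x, A^* y> gives (Ax)^T y = x^T (A^*) y, i.e. x^T A^T y = x^T (A^*) y. Since this holds for all x, y, we must have A^* = A^T. Therefore
A^* =
[[-1, -3, -1],
 [0, 0, 0],
 [2, -3, 1]].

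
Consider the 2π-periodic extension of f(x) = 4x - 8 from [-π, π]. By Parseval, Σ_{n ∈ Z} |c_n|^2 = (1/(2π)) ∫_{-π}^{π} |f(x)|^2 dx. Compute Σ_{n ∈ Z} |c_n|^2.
Σ |c_n|^2 = 16π^2/3 + 64

Expand and integrate term by term over [-π, π]:
  ∫ (4x)^2 dx = 16·(2π^3/3); ∫ 2·4·(-8)·x dx = 0 (odd integrand); ∫ (-8)^2 dx = 64·2π.
So (1/(2π)) ∫_{-π}^{π} (4x - 8)^2 dx = 16π^2/3 + 64 = 16π^2/3 + 64.
Parseval ⇒ Σ |c_n|^2 = 16π^2/3 + 64.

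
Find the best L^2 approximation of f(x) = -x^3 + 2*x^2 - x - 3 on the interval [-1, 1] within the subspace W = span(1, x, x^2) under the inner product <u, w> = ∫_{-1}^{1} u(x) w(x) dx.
g(x) = 2*x^2 - 8*x/5 - 3

The best approximation g ∈ W is the orthogonal projection of f onto W. Writing g = a_0 + a_1 x + a_2 x^2, the coefficients solve the normal equations G · a = b where
  G_{ij} = <φ_i, φ_j> and b_i = <f, φ_i>, with φ_0 = 1, φ_1 = x, φ_2 = x^2.
G =
  [2, 0, 2/3]
  [0, 2/3, 0]
  [2/3, 0, 2/5],
b = (-14/3, -16/15, -6/5).
Solving gives a_0 = -3, a_1 = -8/5, a_2 = 2, so
  g(x) = 2*x^2 - 8*x/5 - 3.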